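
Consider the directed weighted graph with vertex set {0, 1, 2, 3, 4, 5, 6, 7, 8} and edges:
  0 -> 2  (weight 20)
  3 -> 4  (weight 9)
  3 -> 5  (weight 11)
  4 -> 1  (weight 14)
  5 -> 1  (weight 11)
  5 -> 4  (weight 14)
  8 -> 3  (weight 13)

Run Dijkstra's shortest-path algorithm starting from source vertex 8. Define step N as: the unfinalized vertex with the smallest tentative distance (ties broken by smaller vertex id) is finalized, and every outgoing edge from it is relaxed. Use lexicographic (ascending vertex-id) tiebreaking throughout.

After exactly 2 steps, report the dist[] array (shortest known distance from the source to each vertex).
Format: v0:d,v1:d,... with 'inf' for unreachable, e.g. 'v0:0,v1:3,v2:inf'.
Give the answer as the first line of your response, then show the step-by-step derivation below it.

v0:inf,v1:inf,v2:inf,v3:13,v4:22,v5:24,v6:inf,v7:inf,v8:0

step 1: dist = v0:inf,v1:inf,v2:inf,v3:13,v4:inf,v5:inf,v6:inf,v7:inf,v8:0
step 2: dist = v0:inf,v1:inf,v2:inf,v3:13,v4:22,v5:24,v6:inf,v7:inf,v8:0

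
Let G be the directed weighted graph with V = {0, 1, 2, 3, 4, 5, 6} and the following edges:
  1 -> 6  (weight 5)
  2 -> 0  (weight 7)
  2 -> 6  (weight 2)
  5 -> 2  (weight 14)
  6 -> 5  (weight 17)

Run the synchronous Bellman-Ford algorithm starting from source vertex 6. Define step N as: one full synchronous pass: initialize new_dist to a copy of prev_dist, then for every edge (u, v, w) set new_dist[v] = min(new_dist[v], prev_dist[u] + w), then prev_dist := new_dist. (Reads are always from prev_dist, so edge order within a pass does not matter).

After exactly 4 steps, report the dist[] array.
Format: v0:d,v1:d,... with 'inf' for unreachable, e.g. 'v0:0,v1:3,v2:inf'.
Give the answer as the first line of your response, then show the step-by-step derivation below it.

v0:38,v1:inf,v2:31,v3:inf,v4:inf,v5:17,v6:0

step 1: dist = v0:inf,v1:inf,v2:inf,v3:inf,v4:inf,v5:17,v6:0
step 2: dist = v0:inf,v1:inf,v2:31,v3:inf,v4:inf,v5:17,v6:0
step 3: dist = v0:38,v1:inf,v2:31,v3:inf,v4:inf,v5:17,v6:0
step 4: dist = v0:38,v1:inf,v2:31,v3:inf,v4:inf,v5:17,v6:0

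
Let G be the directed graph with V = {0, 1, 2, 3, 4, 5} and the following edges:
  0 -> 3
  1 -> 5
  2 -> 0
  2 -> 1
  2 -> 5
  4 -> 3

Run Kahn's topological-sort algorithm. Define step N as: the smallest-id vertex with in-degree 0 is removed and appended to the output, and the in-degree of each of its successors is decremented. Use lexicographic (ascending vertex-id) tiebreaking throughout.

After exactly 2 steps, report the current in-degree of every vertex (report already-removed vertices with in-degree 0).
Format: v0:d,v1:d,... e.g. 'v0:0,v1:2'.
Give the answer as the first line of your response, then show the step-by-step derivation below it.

v0:0,v1:0,v2:0,v3:1,v4:0,v5:1

step 1: output 2; order=[2]; indeg=(0,0,0,2,0,1)
step 2: output 0; order=[2,0]; indeg=(0,0,0,1,0,1)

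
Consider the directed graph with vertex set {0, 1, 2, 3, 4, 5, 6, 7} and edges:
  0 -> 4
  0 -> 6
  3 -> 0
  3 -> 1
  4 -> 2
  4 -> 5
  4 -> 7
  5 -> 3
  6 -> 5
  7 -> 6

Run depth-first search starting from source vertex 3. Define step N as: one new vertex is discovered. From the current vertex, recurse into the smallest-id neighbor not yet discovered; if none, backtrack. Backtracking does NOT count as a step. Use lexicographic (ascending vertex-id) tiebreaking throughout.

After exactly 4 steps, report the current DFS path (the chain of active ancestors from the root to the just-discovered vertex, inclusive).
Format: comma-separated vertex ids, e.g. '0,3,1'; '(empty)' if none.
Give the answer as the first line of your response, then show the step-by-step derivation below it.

3,0,4,2

step 1: discover 3; path=3; order=3
step 2: discover 0; path=3>0; order=3,0
step 3: discover 4; path=3>0>4; order=3,0,4
step 4: discover 2; path=3>0>4>2; order=3,0,4,2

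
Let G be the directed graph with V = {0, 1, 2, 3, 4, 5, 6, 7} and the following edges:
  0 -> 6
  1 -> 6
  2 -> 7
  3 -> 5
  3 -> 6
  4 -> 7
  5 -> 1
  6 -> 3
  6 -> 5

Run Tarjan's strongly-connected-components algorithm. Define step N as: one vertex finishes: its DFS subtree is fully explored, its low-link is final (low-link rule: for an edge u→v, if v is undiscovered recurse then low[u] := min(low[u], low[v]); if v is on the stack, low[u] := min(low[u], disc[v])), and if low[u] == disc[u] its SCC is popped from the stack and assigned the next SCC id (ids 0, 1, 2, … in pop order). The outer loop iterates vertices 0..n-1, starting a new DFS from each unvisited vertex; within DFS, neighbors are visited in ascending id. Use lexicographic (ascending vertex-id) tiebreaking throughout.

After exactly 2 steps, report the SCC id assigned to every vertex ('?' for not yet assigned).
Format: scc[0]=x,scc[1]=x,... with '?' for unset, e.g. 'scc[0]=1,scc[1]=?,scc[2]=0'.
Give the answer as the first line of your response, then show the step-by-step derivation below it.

scc[0]=?,scc[1]=?,scc[2]=?,scc[3]=?,scc[4]=?,scc[5]=?,scc[6]=?,scc[7]=?

step 1: low=(low[0]=0,low[1]=1,low[2]=?,low[3]=2,low[4]=?,low[5]=3,low[6]=1,low[7]=?); scc=(scc[0]=?,scc[1]=?,scc[2]=?,scc[3]=?,scc[4]=?,scc[5]=?,scc[6]=?,scc[7]=?)
step 2: low=(low[0]=0,low[1]=1,low[2]=?,low[3]=2,low[4]=?,low[5]=1,low[6]=1,low[7]=?); scc=(scc[0]=?,scc[1]=?,scc[2]=?,scc[3]=?,scc[4]=?,scc[5]=?,scc[6]=?,scc[7]=?)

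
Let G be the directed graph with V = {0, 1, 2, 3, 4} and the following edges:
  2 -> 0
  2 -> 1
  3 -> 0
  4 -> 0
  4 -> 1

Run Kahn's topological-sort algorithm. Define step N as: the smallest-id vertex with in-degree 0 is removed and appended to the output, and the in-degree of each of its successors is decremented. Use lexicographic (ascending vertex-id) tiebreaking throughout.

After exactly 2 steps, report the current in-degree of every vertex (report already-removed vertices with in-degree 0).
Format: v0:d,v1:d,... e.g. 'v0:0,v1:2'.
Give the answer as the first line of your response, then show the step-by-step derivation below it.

v0:1,v1:1,v2:0,v3:0,v4:0

step 1: output 2; order=[2]; indeg=(2,1,0,0,0)
step 2: output 3; order=[2,3]; indeg=(1,1,0,0,0)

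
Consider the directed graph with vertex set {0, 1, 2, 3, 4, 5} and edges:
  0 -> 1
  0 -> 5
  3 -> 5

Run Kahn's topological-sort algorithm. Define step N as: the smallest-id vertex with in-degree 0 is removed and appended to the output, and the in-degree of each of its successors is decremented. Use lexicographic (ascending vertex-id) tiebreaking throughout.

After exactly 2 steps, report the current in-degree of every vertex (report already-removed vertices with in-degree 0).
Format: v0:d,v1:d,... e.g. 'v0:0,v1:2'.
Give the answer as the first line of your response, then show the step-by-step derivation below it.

v0:0,v1:0,v2:0,v3:0,v4:0,v5:1

step 1: output 0; order=[0]; indeg=(0,0,0,0,0,1)
step 2: output 1; order=[0,1]; indeg=(0,0,0,0,0,1)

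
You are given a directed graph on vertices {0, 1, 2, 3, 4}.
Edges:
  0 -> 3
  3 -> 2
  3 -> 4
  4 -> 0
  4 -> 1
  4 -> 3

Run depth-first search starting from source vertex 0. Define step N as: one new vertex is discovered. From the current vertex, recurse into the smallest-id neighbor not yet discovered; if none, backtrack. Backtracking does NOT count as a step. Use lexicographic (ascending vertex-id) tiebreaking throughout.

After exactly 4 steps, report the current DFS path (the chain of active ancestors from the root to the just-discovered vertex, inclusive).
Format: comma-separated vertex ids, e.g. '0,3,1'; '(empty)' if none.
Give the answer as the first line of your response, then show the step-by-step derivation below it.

0,3,4

step 1: discover 0; path=0; order=0
step 2: discover 3; path=0>3; order=0,3
step 3: discover 2; path=0>3>2; order=0,3,2
step 4: discover 4; path=0>3>4; order=0,3,2,4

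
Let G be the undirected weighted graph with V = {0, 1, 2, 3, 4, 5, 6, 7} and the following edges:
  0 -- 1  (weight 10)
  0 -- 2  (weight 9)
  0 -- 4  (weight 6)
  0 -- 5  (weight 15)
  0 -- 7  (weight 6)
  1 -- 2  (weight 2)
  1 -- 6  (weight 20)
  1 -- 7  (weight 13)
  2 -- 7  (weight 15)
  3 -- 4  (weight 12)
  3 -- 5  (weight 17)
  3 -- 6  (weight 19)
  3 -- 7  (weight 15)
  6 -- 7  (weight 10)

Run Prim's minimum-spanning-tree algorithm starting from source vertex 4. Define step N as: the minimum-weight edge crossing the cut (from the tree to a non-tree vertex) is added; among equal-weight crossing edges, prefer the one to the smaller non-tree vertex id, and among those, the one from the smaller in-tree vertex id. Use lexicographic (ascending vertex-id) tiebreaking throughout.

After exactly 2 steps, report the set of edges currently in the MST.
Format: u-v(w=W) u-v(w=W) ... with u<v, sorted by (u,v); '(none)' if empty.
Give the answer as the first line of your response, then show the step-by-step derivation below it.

0-4(w=6) 0-7(w=6)

step 1: add edge 0-4 (w=6); MST = {0-4(w=6)}
step 2: add edge 0-7 (w=6); MST = {0-4(w=6) 0-7(w=6)}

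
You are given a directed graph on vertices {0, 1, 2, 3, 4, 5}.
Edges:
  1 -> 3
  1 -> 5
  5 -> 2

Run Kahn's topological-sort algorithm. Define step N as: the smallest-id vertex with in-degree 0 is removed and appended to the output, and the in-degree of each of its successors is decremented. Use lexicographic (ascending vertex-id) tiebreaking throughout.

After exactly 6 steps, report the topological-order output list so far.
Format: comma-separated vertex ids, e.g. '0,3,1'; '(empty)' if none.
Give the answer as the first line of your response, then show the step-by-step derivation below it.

0,1,3,4,5,2

step 1: output 0; order=[0]; indeg=(0,0,1,1,0,1)
step 2: output 1; order=[0,1]; indeg=(0,0,1,0,0,0)
step 3: output 3; order=[0,1,3]; indeg=(0,0,1,0,0,0)
step 4: output 4; order=[0,1,3,4]; indeg=(0,0,1,0,0,0)
step 5: output 5; order=[0,1,3,4,5]; indeg=(0,0,0,0,0,0)
step 6: output 2; order=[0,1,3,4,5,2]; indeg=(0,0,0,0,0,0)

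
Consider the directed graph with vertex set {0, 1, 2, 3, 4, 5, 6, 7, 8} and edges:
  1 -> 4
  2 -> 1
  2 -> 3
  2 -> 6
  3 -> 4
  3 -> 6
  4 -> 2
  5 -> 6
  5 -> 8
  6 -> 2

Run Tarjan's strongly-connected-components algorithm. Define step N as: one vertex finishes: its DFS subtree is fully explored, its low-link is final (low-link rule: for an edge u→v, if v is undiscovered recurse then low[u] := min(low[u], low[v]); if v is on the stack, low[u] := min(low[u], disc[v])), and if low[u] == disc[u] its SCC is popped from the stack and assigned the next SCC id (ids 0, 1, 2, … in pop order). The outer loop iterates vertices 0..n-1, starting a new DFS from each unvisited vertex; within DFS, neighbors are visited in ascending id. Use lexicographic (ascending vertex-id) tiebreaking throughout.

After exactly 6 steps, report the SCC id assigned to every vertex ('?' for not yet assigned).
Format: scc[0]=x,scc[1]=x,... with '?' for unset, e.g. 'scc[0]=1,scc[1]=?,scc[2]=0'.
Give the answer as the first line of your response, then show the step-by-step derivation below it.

scc[0]=0,scc[1]=1,scc[2]=1,scc[3]=1,scc[4]=1,scc[5]=?,scc[6]=1,scc[7]=?,scc[8]=?

step 1: low=(low[0]=0,low[1]=?,low[2]=?,low[3]=?,low[4]=?,low[5]=?,low[6]=?,low[7]=?,low[8]=?); scc=(scc[0]=0,scc[1]=?,scc[2]=?,scc[3]=?,scc[4]=?,scc[5]=?,scc[6]=?,scc[7]=?,scc[8]=?)
step 2: low=(low[0]=0,low[1]=1,low[2]=1,low[3]=2,low[4]=2,low[5]=?,low[6]=3,low[7]=?,low[8]=?); scc=(scc[0]=0,scc[1]=?,scc[2]=?,scc[3]=?,scc[4]=?,scc[5]=?,scc[6]=?,scc[7]=?,scc[8]=?)
step 3: low=(low[0]=0,low[1]=1,low[2]=1,low[3]=2,low[4]=2,low[5]=?,low[6]=3,low[7]=?,low[8]=?); scc=(scc[0]=0,scc[1]=?,scc[2]=?,scc[3]=?,scc[4]=?,scc[5]=?,scc[6]=?,scc[7]=?,scc[8]=?)
step 4: low=(low[0]=0,low[1]=1,low[2]=1,low[3]=2,low[4]=2,low[5]=?,low[6]=3,low[7]=?,low[8]=?); scc=(scc[0]=0,scc[1]=?,scc[2]=?,scc[3]=?,scc[4]=?,scc[5]=?,scc[6]=?,scc[7]=?,scc[8]=?)
step 5: low=(low[0]=0,low[1]=1,low[2]=1,low[3]=2,low[4]=1,low[5]=?,low[6]=3,low[7]=?,low[8]=?); scc=(scc[0]=0,scc[1]=?,scc[2]=?,scc[3]=?,scc[4]=?,scc[5]=?,scc[6]=?,scc[7]=?,scc[8]=?)
step 6: low=(low[0]=0,low[1]=1,low[2]=1,low[3]=2,low[4]=1,low[5]=?,low[6]=3,low[7]=?,low[8]=?); scc=(scc[0]=0,scc[1]=1,scc[2]=1,scc[3]=1,scc[4]=1,scc[5]=?,scc[6]=1,scc[7]=?,scc[8]=?)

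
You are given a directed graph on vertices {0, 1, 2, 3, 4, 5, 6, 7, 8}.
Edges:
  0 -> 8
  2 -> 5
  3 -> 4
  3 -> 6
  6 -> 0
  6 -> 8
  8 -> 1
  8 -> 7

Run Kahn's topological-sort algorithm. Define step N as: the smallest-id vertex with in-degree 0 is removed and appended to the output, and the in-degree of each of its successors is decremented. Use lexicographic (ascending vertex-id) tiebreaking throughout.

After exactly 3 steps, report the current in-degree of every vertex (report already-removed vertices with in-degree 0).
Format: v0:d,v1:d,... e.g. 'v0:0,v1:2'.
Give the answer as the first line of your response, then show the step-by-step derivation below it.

v0:1,v1:1,v2:0,v3:0,v4:0,v5:0,v6:0,v7:1,v8:2

step 1: output 2; order=[2]; indeg=(1,1,0,0,1,0,1,1,2)
step 2: output 3; order=[2,3]; indeg=(1,1,0,0,0,0,0,1,2)
step 3: output 4; order=[2,3,4]; indeg=(1,1,0,0,0,0,0,1,2)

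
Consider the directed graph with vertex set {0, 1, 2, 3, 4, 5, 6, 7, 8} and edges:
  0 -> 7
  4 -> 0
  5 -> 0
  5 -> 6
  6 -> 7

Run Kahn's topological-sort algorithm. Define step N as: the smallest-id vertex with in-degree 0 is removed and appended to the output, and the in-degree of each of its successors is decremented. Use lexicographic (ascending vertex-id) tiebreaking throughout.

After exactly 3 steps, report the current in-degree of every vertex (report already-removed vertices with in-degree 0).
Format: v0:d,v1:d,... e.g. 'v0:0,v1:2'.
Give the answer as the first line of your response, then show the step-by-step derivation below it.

v0:2,v1:0,v2:0,v3:0,v4:0,v5:0,v6:1,v7:2,v8:0

step 1: output 1; order=[1]; indeg=(2,0,0,0,0,0,1,2,0)
step 2: output 2; order=[1,2]; indeg=(2,0,0,0,0,0,1,2,0)
step 3: output 3; order=[1,2,3]; indeg=(2,0,0,0,0,0,1,2,0)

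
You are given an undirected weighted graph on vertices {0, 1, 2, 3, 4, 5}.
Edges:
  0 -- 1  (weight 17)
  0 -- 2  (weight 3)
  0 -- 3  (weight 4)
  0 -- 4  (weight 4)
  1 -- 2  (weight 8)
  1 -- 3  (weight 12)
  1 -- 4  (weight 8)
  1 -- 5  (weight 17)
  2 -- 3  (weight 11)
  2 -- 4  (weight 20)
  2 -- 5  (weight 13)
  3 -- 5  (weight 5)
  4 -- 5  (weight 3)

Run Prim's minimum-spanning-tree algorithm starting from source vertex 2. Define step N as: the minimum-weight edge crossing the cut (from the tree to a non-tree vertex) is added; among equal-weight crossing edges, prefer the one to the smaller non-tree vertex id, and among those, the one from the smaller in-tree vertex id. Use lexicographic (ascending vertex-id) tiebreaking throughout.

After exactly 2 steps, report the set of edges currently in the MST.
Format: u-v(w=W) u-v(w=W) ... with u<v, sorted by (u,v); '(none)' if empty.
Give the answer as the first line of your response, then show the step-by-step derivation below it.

0-2(w=3) 0-3(w=4)

step 1: add edge 0-2 (w=3); MST = {0-2(w=3)}
step 2: add edge 0-3 (w=4); MST = {0-2(w=3) 0-3(w=4)}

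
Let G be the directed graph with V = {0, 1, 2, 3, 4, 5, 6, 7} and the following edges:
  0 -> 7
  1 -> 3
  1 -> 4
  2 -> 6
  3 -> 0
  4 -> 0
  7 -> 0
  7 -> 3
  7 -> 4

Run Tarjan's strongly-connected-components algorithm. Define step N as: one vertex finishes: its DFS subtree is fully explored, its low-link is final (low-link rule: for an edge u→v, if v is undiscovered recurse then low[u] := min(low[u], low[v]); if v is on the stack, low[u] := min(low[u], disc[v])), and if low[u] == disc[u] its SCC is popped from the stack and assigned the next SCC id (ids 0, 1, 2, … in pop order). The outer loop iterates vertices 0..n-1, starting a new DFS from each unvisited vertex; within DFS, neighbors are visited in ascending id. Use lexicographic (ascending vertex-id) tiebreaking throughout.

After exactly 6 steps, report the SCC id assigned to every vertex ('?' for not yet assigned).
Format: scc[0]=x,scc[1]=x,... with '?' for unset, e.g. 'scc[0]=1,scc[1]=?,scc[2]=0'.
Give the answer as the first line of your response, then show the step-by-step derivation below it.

scc[0]=0,scc[1]=1,scc[2]=?,scc[3]=0,scc[4]=0,scc[5]=?,scc[6]=2,scc[7]=0

step 1: low=(low[0]=0,low[1]=?,low[2]=?,low[3]=0,low[4]=?,low[5]=?,low[6]=?,low[7]=0); scc=(scc[0]=?,scc[1]=?,scc[2]=?,scc[3]=?,scc[4]=?,scc[5]=?,scc[6]=?,scc[7]=?)
step 2: low=(low[0]=0,low[1]=?,low[2]=?,low[3]=0,low[4]=0,low[5]=?,low[6]=?,low[7]=0); scc=(scc[0]=?,scc[1]=?,scc[2]=?,scc[3]=?,scc[4]=?,scc[5]=?,scc[6]=?,scc[7]=?)
step 3: low=(low[0]=0,low[1]=?,low[2]=?,low[3]=0,low[4]=0,low[5]=?,low[6]=?,low[7]=0); scc=(scc[0]=?,scc[1]=?,scc[2]=?,scc[3]=?,scc[4]=?,scc[5]=?,scc[6]=?,scc[7]=?)
step 4: low=(low[0]=0,low[1]=?,low[2]=?,low[3]=0,low[4]=0,low[5]=?,low[6]=?,low[7]=0); scc=(scc[0]=0,scc[1]=?,scc[2]=?,scc[3]=0,scc[4]=0,scc[5]=?,scc[6]=?,scc[7]=0)
step 5: low=(low[0]=0,low[1]=4,low[2]=?,low[3]=0,low[4]=0,low[5]=?,low[6]=?,low[7]=0); scc=(scc[0]=0,scc[1]=1,scc[2]=?,scc[3]=0,scc[4]=0,scc[5]=?,scc[6]=?,scc[7]=0)
step 6: low=(low[0]=0,low[1]=4,low[2]=5,low[3]=0,low[4]=0,low[5]=?,low[6]=6,low[7]=0); scc=(scc[0]=0,scc[1]=1,scc[2]=?,scc[3]=0,scc[4]=0,scc[5]=?,scc[6]=2,scc[7]=0)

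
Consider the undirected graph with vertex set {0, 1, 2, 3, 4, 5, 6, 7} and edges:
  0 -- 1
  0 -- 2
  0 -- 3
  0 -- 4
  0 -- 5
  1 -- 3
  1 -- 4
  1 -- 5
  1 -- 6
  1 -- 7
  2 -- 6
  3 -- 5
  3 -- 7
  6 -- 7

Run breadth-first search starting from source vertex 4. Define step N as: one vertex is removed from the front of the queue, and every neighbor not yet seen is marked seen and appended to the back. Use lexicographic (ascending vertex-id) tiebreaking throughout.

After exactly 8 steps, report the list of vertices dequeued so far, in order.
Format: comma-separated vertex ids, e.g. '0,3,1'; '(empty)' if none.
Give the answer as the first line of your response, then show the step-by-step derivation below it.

4,0,1,2,3,5,6,7

step 1: dequeue 4; queue=[0,1]; order=4
step 2: dequeue 0; queue=[1,2,3,5]; order=4,0
step 3: dequeue 1; queue=[2,3,5,6,7]; order=4,0,1
step 4: dequeue 2; queue=[3,5,6,7]; order=4,0,1,2
step 5: dequeue 3; queue=[5,6,7]; order=4,0,1,2,3
step 6: dequeue 5; queue=[6,7]; order=4,0,1,2,3,5
step 7: dequeue 6; queue=[7]; order=4,0,1,2,3,5,6
step 8: dequeue 7; queue=[(empty)]; order=4,0,1,2,3,5,6,7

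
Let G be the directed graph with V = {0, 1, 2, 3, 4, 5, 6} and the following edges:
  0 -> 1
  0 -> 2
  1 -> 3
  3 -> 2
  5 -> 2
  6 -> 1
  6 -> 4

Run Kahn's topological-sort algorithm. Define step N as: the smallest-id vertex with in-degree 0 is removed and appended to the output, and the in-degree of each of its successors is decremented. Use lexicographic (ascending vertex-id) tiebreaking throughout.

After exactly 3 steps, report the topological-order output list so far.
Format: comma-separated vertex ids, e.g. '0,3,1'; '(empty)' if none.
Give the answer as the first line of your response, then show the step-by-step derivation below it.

0,5,6

step 1: output 0; order=[0]; indeg=(0,1,2,1,1,0,0)
step 2: output 5; order=[0,5]; indeg=(0,1,1,1,1,0,0)
step 3: output 6; order=[0,5,6]; indeg=(0,0,1,1,0,0,0)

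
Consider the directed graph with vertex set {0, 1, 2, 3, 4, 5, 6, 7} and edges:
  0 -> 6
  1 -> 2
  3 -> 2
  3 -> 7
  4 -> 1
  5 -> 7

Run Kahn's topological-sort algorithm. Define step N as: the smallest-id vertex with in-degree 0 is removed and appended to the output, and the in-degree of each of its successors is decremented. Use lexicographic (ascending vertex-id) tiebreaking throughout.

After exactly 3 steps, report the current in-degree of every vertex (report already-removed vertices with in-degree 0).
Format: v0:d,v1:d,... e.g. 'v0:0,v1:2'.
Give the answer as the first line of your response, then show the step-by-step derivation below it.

v0:0,v1:0,v2:1,v3:0,v4:0,v5:0,v6:0,v7:1

step 1: output 0; order=[0]; indeg=(0,1,2,0,0,0,0,2)
step 2: output 3; order=[0,3]; indeg=(0,1,1,0,0,0,0,1)
step 3: output 4; order=[0,3,4]; indeg=(0,0,1,0,0,0,0,1)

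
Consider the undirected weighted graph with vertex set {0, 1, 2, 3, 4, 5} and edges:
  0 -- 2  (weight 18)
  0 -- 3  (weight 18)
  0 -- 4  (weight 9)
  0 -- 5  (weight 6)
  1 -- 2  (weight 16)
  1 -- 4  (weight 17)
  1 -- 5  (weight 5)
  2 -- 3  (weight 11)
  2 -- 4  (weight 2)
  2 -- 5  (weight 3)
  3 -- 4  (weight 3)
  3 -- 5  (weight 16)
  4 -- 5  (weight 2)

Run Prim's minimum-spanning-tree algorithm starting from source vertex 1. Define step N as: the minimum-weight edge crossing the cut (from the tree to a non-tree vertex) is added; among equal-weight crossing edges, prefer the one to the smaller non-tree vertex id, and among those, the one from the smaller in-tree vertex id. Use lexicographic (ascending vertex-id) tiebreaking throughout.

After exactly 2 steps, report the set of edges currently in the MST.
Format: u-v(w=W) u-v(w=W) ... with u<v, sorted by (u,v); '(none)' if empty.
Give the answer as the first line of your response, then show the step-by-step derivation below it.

1-5(w=5) 4-5(w=2)

step 1: add edge 1-5 (w=5); MST = {1-5(w=5)}
step 2: add edge 4-5 (w=2); MST = {1-5(w=5) 4-5(w=2)}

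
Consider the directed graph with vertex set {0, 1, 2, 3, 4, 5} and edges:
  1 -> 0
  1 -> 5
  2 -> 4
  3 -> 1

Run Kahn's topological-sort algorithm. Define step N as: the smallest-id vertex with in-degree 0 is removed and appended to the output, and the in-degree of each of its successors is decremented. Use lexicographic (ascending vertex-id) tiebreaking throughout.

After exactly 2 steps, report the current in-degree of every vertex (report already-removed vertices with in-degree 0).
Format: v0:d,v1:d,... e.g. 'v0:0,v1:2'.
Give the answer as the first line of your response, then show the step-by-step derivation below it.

v0:1,v1:0,v2:0,v3:0,v4:0,v5:1

step 1: output 2; order=[2]; indeg=(1,1,0,0,0,1)
step 2: output 3; order=[2,3]; indeg=(1,0,0,0,0,1)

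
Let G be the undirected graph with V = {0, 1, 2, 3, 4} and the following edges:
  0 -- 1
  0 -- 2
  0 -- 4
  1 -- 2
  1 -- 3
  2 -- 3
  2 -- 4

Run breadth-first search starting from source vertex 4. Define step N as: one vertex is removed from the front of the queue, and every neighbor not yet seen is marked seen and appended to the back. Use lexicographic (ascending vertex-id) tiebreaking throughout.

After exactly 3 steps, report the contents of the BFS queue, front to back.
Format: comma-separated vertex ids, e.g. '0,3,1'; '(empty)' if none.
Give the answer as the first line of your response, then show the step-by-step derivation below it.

1,3

step 1: dequeue 4; queue=[0,2]; order=4
step 2: dequeue 0; queue=[2,1]; order=4,0
step 3: dequeue 2; queue=[1,3]; order=4,0,2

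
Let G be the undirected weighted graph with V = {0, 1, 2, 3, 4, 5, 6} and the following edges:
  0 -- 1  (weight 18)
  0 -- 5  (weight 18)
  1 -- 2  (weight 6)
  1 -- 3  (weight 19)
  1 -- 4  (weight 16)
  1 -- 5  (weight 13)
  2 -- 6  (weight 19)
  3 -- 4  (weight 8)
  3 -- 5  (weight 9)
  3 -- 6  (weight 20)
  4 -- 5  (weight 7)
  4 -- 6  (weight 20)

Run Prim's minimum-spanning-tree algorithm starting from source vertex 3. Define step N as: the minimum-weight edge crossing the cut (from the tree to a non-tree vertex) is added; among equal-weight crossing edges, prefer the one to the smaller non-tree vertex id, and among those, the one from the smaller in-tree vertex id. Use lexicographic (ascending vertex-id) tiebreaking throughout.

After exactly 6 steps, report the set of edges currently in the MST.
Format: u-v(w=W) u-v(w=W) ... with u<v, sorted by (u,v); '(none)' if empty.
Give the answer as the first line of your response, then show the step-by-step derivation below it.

0-1(w=18) 1-2(w=6) 1-5(w=13) 2-6(w=19) 3-4(w=8) 4-5(w=7)

step 1: add edge 3-4 (w=8); MST = {3-4(w=8)}
step 2: add edge 4-5 (w=7); MST = {3-4(w=8) 4-5(w=7)}
step 3: add edge 1-5 (w=13); MST = {1-5(w=13) 3-4(w=8) 4-5(w=7)}
step 4: add edge 1-2 (w=6); MST = {1-2(w=6) 1-5(w=13) 3-4(w=8) 4-5(w=7)}
step 5: add edge 0-1 (w=18); MST = {0-1(w=18) 1-2(w=6) 1-5(w=13) 3-4(w=8) 4-5(w=7)}
step 6: add edge 2-6 (w=19); MST = {0-1(w=18) 1-2(w=6) 1-5(w=13) 2-6(w=19) 3-4(w=8) 4-5(w=7)}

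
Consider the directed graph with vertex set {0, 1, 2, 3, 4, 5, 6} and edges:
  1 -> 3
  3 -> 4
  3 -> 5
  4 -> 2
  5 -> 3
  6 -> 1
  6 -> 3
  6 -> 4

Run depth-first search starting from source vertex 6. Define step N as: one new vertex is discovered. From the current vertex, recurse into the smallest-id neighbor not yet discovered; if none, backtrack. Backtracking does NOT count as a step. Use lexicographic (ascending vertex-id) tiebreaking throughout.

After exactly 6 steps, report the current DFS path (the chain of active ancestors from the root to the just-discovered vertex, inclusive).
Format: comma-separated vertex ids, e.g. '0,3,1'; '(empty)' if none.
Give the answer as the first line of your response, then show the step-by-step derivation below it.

6,1,3,5

step 1: discover 6; path=6; order=6
step 2: discover 1; path=6>1; order=6,1
step 3: discover 3; path=6>1>3; order=6,1,3
step 4: discover 4; path=6>1>3>4; order=6,1,3,4
step 5: discover 2; path=6>1>3>4>2; order=6,1,3,4,2
step 6: discover 5; path=6>1>3>5; order=6,1,3,4,2,5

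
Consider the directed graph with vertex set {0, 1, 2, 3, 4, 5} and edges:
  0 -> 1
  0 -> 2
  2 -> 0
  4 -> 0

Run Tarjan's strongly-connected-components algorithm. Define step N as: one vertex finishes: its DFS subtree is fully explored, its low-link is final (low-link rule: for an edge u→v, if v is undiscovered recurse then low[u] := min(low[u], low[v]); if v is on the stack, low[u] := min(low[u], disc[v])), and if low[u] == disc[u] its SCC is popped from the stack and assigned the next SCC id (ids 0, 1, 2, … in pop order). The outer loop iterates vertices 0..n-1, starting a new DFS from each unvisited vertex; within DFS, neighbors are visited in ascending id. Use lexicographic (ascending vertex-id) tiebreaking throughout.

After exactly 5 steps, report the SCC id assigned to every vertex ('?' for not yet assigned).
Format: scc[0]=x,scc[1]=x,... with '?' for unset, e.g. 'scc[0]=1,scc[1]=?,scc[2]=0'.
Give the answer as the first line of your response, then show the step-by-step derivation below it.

scc[0]=1,scc[1]=0,scc[2]=1,scc[3]=2,scc[4]=3,scc[5]=?

step 1: low=(low[0]=0,low[1]=1,low[2]=?,low[3]=?,low[4]=?,low[5]=?); scc=(scc[0]=?,scc[1]=0,scc[2]=?,scc[3]=?,scc[4]=?,scc[5]=?)
step 2: low=(low[0]=0,low[1]=1,low[2]=0,low[3]=?,low[4]=?,low[5]=?); scc=(scc[0]=?,scc[1]=0,scc[2]=?,scc[3]=?,scc[4]=?,scc[5]=?)
step 3: low=(low[0]=0,low[1]=1,low[2]=0,low[3]=?,low[4]=?,low[5]=?); scc=(scc[0]=1,scc[1]=0,scc[2]=1,scc[3]=?,scc[4]=?,scc[5]=?)
step 4: low=(low[0]=0,low[1]=1,low[2]=0,low[3]=3,low[4]=?,low[5]=?); scc=(scc[0]=1,scc[1]=0,scc[2]=1,scc[3]=2,scc[4]=?,scc[5]=?)
step 5: low=(low[0]=0,low[1]=1,low[2]=0,low[3]=3,low[4]=4,low[5]=?); scc=(scc[0]=1,scc[1]=0,scc[2]=1,scc[3]=2,scc[4]=3,scc[5]=?)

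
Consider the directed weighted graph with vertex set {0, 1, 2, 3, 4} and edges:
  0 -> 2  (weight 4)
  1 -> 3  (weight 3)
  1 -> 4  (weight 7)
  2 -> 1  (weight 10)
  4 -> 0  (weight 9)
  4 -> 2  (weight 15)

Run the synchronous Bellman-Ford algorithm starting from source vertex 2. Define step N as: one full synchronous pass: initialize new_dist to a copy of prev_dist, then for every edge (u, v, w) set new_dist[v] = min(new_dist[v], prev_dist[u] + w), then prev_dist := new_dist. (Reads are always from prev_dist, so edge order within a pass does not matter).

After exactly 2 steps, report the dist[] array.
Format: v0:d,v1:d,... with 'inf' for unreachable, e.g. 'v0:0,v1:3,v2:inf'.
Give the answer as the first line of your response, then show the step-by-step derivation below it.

v0:inf,v1:10,v2:0,v3:13,v4:17

step 1: dist = v0:inf,v1:10,v2:0,v3:inf,v4:inf
step 2: dist = v0:inf,v1:10,v2:0,v3:13,v4:17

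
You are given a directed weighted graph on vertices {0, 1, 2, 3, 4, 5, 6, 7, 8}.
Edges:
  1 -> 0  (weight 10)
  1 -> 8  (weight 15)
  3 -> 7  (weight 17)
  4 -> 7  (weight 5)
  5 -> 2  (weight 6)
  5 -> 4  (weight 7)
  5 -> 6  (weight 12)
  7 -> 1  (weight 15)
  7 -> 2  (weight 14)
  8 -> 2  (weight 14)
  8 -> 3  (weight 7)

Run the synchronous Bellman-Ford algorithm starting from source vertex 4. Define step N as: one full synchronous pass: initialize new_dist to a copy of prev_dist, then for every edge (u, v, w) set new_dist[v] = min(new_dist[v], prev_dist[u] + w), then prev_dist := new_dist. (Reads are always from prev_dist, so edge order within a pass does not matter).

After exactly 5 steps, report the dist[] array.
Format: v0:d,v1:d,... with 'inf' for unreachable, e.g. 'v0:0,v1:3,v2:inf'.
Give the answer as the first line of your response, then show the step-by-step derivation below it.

v0:30,v1:20,v2:19,v3:42,v4:0,v5:inf,v6:inf,v7:5,v8:35

step 1: dist = v0:inf,v1:inf,v2:inf,v3:inf,v4:0,v5:inf,v6:inf,v7:5,v8:inf
step 2: dist = v0:inf,v1:20,v2:19,v3:inf,v4:0,v5:inf,v6:inf,v7:5,v8:inf
step 3: dist = v0:30,v1:20,v2:19,v3:inf,v4:0,v5:inf,v6:inf,v7:5,v8:35
step 4: dist = v0:30,v1:20,v2:19,v3:42,v4:0,v5:inf,v6:inf,v7:5,v8:35
step 5: dist = v0:30,v1:20,v2:19,v3:42,v4:0,v5:inf,v6:inf,v7:5,v8:35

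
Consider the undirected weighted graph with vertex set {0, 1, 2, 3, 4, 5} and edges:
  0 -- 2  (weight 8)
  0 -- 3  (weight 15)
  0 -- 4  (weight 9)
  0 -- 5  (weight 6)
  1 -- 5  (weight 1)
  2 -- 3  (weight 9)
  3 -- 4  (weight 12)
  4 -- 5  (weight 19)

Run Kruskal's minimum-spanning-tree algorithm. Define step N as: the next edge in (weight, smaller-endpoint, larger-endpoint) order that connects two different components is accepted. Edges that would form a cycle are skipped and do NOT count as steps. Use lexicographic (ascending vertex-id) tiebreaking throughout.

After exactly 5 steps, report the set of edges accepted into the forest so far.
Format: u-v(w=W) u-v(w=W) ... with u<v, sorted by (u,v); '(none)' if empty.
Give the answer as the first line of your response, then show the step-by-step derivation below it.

0-2(w=8) 0-4(w=9) 0-5(w=6) 1-5(w=1) 2-3(w=9)

step 1: add edge 1-5 (w=1); MST = {1-5(w=1)}
step 2: add edge 0-5 (w=6); MST = {0-5(w=6) 1-5(w=1)}
step 3: add edge 0-2 (w=8); MST = {0-2(w=8) 0-5(w=6) 1-5(w=1)}
step 4: add edge 0-4 (w=9); MST = {0-2(w=8) 0-4(w=9) 0-5(w=6) 1-5(w=1)}
step 5: add edge 2-3 (w=9); MST = {0-2(w=8) 0-4(w=9) 0-5(w=6) 1-5(w=1) 2-3(w=9)}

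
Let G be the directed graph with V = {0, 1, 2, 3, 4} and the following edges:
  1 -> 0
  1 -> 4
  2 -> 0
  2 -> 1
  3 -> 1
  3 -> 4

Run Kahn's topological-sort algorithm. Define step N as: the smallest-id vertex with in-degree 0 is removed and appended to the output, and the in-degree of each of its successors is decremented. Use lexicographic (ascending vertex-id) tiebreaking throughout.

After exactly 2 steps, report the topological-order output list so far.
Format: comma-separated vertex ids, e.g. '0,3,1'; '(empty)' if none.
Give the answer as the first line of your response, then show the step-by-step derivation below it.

2,3

step 1: output 2; order=[2]; indeg=(1,1,0,0,2)
step 2: output 3; order=[2,3]; indeg=(1,0,0,0,1)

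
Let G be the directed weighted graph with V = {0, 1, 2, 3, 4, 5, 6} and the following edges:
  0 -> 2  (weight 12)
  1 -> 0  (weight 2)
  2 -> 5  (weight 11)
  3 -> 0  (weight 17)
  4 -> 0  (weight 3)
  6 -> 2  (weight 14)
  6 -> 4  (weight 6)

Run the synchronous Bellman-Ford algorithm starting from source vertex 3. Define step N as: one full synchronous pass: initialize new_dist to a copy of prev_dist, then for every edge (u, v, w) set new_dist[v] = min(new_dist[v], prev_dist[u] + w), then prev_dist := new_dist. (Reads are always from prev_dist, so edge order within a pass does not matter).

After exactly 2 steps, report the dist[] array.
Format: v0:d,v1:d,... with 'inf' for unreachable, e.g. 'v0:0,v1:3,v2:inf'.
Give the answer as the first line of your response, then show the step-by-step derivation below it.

v0:17,v1:inf,v2:29,v3:0,v4:inf,v5:inf,v6:inf

step 1: dist = v0:17,v1:inf,v2:inf,v3:0,v4:inf,v5:inf,v6:inf
step 2: dist = v0:17,v1:inf,v2:29,v3:0,v4:inf,v5:inf,v6:inf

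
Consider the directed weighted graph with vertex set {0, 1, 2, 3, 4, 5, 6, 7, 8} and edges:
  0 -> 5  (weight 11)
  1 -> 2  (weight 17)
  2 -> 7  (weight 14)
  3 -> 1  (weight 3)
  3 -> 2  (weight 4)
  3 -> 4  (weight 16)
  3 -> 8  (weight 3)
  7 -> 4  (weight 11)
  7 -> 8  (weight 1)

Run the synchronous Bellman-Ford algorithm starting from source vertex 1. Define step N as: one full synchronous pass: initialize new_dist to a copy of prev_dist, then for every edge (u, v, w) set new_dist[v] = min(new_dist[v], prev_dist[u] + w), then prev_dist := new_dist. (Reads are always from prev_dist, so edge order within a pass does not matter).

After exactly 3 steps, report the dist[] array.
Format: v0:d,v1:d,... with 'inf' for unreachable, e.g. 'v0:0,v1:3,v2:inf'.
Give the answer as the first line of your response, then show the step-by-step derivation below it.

v0:inf,v1:0,v2:17,v3:inf,v4:42,v5:inf,v6:inf,v7:31,v8:32

step 1: dist = v0:inf,v1:0,v2:17,v3:inf,v4:inf,v5:inf,v6:inf,v7:inf,v8:inf
step 2: dist = v0:inf,v1:0,v2:17,v3:inf,v4:inf,v5:inf,v6:inf,v7:31,v8:inf
step 3: dist = v0:inf,v1:0,v2:17,v3:inf,v4:42,v5:inf,v6:inf,v7:31,v8:32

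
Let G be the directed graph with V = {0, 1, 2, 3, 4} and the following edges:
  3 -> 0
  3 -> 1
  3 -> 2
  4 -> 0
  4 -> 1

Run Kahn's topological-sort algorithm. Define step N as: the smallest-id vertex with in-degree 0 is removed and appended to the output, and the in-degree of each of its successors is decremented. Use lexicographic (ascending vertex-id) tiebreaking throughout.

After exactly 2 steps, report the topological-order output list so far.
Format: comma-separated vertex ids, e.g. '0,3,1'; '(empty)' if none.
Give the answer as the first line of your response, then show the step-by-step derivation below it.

3,2

step 1: output 3; order=[3]; indeg=(1,1,0,0,0)
step 2: output 2; order=[3,2]; indeg=(1,1,0,0,0)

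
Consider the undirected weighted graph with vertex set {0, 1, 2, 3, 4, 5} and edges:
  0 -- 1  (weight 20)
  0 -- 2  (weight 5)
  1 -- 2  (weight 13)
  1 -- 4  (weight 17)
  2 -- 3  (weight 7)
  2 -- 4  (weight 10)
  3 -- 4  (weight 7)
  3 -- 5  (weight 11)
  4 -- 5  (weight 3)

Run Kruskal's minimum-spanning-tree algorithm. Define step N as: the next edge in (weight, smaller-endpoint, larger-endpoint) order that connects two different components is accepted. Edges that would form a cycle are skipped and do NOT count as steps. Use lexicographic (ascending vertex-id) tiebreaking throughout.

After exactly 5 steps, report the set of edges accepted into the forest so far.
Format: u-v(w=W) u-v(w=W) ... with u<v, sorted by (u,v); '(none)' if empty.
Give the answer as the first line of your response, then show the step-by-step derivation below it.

0-2(w=5) 1-2(w=13) 2-3(w=7) 3-4(w=7) 4-5(w=3)

step 1: add edge 4-5 (w=3); MST = {4-5(w=3)}
step 2: add edge 0-2 (w=5); MST = {0-2(w=5) 4-5(w=3)}
step 3: add edge 2-3 (w=7); MST = {0-2(w=5) 2-3(w=7) 4-5(w=3)}
step 4: add edge 3-4 (w=7); MST = {0-2(w=5) 2-3(w=7) 3-4(w=7) 4-5(w=3)}
step 5: add edge 1-2 (w=13); MST = {0-2(w=5) 1-2(w=13) 2-3(w=7) 3-4(w=7) 4-5(w=3)}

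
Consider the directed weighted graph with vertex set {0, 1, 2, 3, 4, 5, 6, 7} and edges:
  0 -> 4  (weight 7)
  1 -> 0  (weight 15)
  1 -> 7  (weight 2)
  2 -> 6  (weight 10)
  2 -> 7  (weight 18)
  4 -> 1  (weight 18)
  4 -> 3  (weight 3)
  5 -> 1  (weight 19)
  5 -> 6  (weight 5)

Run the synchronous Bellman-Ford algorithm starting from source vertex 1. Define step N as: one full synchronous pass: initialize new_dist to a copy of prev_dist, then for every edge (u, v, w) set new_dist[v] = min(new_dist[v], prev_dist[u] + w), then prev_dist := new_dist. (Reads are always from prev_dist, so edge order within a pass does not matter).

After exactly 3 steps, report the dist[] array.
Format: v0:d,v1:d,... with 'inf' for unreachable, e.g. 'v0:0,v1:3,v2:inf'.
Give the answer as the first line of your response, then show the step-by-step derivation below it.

v0:15,v1:0,v2:inf,v3:25,v4:22,v5:inf,v6:inf,v7:2

step 1: dist = v0:15,v1:0,v2:inf,v3:inf,v4:inf,v5:inf,v6:inf,v7:2
step 2: dist = v0:15,v1:0,v2:inf,v3:inf,v4:22,v5:inf,v6:inf,v7:2
step 3: dist = v0:15,v1:0,v2:inf,v3:25,v4:22,v5:inf,v6:inf,v7:2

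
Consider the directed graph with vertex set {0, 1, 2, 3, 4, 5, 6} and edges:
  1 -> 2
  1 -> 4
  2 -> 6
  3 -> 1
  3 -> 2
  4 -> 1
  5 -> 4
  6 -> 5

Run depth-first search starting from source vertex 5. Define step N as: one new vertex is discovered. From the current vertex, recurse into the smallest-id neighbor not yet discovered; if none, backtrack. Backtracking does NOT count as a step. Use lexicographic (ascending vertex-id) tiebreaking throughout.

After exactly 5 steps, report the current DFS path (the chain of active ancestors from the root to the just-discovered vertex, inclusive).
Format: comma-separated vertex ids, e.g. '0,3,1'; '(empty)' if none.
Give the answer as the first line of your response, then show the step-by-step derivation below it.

5,4,1,2,6

step 1: discover 5; path=5; order=5
step 2: discover 4; path=5>4; order=5,4
step 3: discover 1; path=5>4>1; order=5,4,1
step 4: discover 2; path=5>4>1>2; order=5,4,1,2
step 5: discover 6; path=5>4>1>2>6; order=5,4,1,2,6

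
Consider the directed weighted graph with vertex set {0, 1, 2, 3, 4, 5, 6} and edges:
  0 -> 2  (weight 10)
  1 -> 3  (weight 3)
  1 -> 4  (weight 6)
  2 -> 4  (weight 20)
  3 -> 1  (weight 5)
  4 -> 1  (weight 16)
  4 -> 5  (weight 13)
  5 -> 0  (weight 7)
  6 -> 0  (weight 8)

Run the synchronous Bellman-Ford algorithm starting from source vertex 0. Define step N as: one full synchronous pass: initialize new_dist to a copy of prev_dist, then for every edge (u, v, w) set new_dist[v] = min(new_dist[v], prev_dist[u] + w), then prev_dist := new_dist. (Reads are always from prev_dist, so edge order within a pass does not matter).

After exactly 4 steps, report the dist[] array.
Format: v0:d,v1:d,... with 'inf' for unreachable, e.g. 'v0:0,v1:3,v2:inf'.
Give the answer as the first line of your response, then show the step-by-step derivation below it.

v0:0,v1:46,v2:10,v3:49,v4:30,v5:43,v6:inf

step 1: dist = v0:0,v1:inf,v2:10,v3:inf,v4:inf,v5:inf,v6:inf
step 2: dist = v0:0,v1:inf,v2:10,v3:inf,v4:30,v5:inf,v6:inf
step 3: dist = v0:0,v1:46,v2:10,v3:inf,v4:30,v5:43,v6:inf
step 4: dist = v0:0,v1:46,v2:10,v3:49,v4:30,v5:43,v6:inf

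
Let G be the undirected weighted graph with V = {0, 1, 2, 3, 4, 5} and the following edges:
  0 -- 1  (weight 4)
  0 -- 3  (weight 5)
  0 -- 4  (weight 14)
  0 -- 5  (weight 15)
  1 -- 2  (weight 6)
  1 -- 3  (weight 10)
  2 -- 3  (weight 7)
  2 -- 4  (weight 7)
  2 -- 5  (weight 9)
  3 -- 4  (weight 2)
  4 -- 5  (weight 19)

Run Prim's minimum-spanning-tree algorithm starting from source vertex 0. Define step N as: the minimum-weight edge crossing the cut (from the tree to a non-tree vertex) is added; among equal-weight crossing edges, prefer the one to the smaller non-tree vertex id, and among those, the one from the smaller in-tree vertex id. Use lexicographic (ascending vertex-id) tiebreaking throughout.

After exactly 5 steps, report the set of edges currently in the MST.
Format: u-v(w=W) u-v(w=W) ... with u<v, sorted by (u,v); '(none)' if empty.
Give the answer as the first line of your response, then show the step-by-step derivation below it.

0-1(w=4) 0-3(w=5) 1-2(w=6) 2-5(w=9) 3-4(w=2)

step 1: add edge 0-1 (w=4); MST = {0-1(w=4)}
step 2: add edge 0-3 (w=5); MST = {0-1(w=4) 0-3(w=5)}
step 3: add edge 3-4 (w=2); MST = {0-1(w=4) 0-3(w=5) 3-4(w=2)}
step 4: add edge 1-2 (w=6); MST = {0-1(w=4) 0-3(w=5) 1-2(w=6) 3-4(w=2)}
step 5: add edge 2-5 (w=9); MST = {0-1(w=4) 0-3(w=5) 1-2(w=6) 2-5(w=9) 3-4(w=2)}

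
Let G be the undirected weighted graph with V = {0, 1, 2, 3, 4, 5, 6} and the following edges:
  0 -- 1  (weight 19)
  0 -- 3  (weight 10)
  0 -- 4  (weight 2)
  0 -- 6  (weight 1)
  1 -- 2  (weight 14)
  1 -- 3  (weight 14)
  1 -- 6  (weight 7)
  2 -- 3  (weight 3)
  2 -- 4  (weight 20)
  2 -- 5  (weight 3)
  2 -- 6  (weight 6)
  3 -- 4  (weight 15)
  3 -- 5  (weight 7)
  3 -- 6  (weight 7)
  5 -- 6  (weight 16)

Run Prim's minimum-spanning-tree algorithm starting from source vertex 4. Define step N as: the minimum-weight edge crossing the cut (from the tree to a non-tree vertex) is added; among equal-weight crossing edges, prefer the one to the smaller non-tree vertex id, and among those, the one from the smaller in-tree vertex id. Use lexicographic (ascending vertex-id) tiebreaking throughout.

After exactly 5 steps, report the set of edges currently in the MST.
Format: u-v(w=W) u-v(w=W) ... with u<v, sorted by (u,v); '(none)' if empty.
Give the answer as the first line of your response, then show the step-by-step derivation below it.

0-4(w=2) 0-6(w=1) 2-3(w=3) 2-5(w=3) 2-6(w=6)

step 1: add edge 0-4 (w=2); MST = {0-4(w=2)}
step 2: add edge 0-6 (w=1); MST = {0-4(w=2) 0-6(w=1)}
step 3: add edge 2-6 (w=6); MST = {0-4(w=2) 0-6(w=1) 2-6(w=6)}
step 4: add edge 2-3 (w=3); MST = {0-4(w=2) 0-6(w=1) 2-3(w=3) 2-6(w=6)}
step 5: add edge 2-5 (w=3); MST = {0-4(w=2) 0-6(w=1) 2-3(w=3) 2-5(w=3) 2-6(w=6)}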